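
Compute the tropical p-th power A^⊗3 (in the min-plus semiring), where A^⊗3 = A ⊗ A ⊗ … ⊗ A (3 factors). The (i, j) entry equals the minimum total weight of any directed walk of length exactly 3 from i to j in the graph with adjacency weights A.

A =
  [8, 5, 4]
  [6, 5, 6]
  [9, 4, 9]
A^⊗3 =
  [14, 13, 14]
  [16, 14, 15]
  [15, 14, 14]

Each entry (A^⊗3)_ij equals the minimum over all length-3 walks i = v_0 → v_1 → … → v_3 = j of Σ_t A[v_t][v_{t+1}]. For example, for (i, j) = (0, 2) we minimise over 9 possible intermediate vertex sequences; the minimum is 14, attained along the walk 0 → 2 → 1 → 2.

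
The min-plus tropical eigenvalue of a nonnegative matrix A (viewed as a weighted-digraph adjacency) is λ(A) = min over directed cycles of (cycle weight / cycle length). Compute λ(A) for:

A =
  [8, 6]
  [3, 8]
λ(A) = 9/2

Enumerate directed cycles and compute their means (weight / length). Sample:
  cycle 0 → 0: weight = 8, length = 1, mean = 8/1 ≈ 8.000
  cycle 1 → 1: weight = 8, length = 1, mean = 8/1 ≈ 8.000
  cycle 0 → 1 → 0: weight = 9, length = 2, mean = 9/2 ≈ 4.500
  cycle 1 → 0 → 1: weight = 9, length = 2, mean = 9/2 ≈ 4.500
Minimum mean = 4.500, attained e.g. along the cycle 0 → 1 → 0 with weight 9 and length 2. So λ(A) = 9/2 = 9/2.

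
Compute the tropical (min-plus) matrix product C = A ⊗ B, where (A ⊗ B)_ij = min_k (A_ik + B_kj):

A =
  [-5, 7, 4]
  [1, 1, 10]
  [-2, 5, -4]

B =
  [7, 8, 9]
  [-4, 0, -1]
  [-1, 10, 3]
A ⊗ B =
  [2, 3, 4]
  [-3, 1, 0]
  [-5, 5, -1]

Apply the min-plus product entry-by-entry:
  C[0][0] = min over k of (A[0][0] + B[0][0] = -5 + 7 = 2, A[0][1] + B[1][0] = 7 + -4 = 3, A[0][2] + B[2][0] = 4 + -1 = 3) = 2 (attained at k = 0)
  C[0][1] = min over k of (A[0][0] + B[0][1] = -5 + 8 = 3, A[0][1] + B[1][1] = 7 + 0 = 7, A[0][2] + B[2][1] = 4 + 10 = 14) = 3 (attained at k = 0)
  C[0][2] = min over k of (A[0][0] + B[0][2] = -5 + 9 = 4, A[0][1] + B[1][2] = 7 + -1 = 6, A[0][2] + B[2][2] = 4 + 3 = 7) = 4 (attained at k = 0)
  C[1][0] = min over k of (A[1][0] + B[0][0] = 1 + 7 = 8, A[1][1] + B[1][0] = 1 + -4 = -3, A[1][2] + B[2][0] = 10 + -1 = 9) = -3 (attained at k = 1)
  C[1][1] = min over k of (A[1][0] + B[0][1] = 1 + 8 = 9, A[1][1] + B[1][1] = 1 + 0 = 1, A[1][2] + B[2][1] = 10 + 10 = 20) = 1 (attained at k = 1)
  C[1][2] = min over k of (A[1][0] + B[0][2] = 1 + 9 = 10, A[1][1] + B[1][2] = 1 + -1 = 0, A[1][2] + B[2][2] = 10 + 3 = 13) = 0 (attained at k = 1)
  C[2][0] = min over k of (A[2][0] + B[0][0] = -2 + 7 = 5, A[2][1] + B[1][0] = 5 + -4 = 1, A[2][2] + B[2][0] = -4 + -1 = -5) = -5 (attained at k = 2)
  C[2][1] = min over k of (A[2][0] + B[0][1] = -2 + 8 = 6, A[2][1] + B[1][1] = 5 + 0 = 5, A[2][2] + B[2][1] = -4 + 10 = 6) = 5 (attained at k = 1)
  C[2][2] = min over k of (A[2][0] + B[0][2] = -2 + 9 = 7, A[2][1] + B[1][2] = 5 + -1 = 4, A[2][2] + B[2][2] = -4 + 3 = -1) = -1 (attained at k = 2)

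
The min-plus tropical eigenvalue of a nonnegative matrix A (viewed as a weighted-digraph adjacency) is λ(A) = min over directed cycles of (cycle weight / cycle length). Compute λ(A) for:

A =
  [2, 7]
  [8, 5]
λ(A) = 2

Enumerate directed cycles and compute their means (weight / length). Sample:
  cycle 0 → 0: weight = 2, length = 1, mean = 2/1 ≈ 2.000
  cycle 1 → 1: weight = 5, length = 1, mean = 5/1 ≈ 5.000
  cycle 0 → 1 → 0: weight = 15, length = 2, mean = 15/2 ≈ 7.500
  cycle 1 → 0 → 1: weight = 15, length = 2, mean = 15/2 ≈ 7.500
Minimum mean = 2.000, attained e.g. along the cycle 0 → 0 with weight 2 and length 1. So λ(A) = 2/1 = 2.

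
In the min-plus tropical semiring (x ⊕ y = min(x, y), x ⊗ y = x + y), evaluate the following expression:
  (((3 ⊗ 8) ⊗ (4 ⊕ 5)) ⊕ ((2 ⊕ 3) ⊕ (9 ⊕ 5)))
(((3 ⊗ 8) ⊗ (4 ⊕ 5)) ⊕ ((2 ⊕ 3) ⊕ (9 ⊕ 5))) = 2

Expand innermost to outermost. Recall ⊕ takes the minimum of its arguments and ⊗ takes their sum. Working out the expression (((3 ⊗ 8) ⊗ (4 ⊕ 5)) ⊕ ((2 ⊕ 3) ⊕ (9 ⊕ 5))) gives 2.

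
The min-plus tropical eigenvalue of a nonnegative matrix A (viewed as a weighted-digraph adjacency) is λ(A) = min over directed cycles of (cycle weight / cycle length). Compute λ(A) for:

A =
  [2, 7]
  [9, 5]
λ(A) = 2

Enumerate directed cycles and compute their means (weight / length). Sample:
  cycle 0 → 0: weight = 2, length = 1, mean = 2/1 ≈ 2.000
  cycle 1 → 1: weight = 5, length = 1, mean = 5/1 ≈ 5.000
  cycle 0 → 1 → 0: weight = 16, length = 2, mean = 16/2 ≈ 8.000
  cycle 1 → 0 → 1: weight = 16, length = 2, mean = 16/2 ≈ 8.000
Minimum mean = 2.000, attained e.g. along the cycle 0 → 0 with weight 2 and length 1. So λ(A) = 2/1 = 2.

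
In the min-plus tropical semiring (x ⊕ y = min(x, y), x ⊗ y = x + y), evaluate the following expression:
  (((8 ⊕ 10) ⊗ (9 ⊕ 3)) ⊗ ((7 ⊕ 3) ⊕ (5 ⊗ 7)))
(((8 ⊕ 10) ⊗ (9 ⊕ 3)) ⊗ ((7 ⊕ 3) ⊕ (5 ⊗ 7))) = 14

Expand innermost to outermost. Recall ⊕ takes the minimum of its arguments and ⊗ takes their sum. Working out the expression (((8 ⊕ 10) ⊗ (9 ⊕ 3)) ⊗ ((7 ⊕ 3) ⊕ (5 ⊗ 7))) gives 14.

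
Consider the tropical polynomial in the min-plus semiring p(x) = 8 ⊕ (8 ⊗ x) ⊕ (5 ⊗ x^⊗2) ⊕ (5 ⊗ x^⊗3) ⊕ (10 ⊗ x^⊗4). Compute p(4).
p(4) = 8

A tropical monomial a ⊗ x^⊗i evaluates to a + i · x. Evaluating each term at x = 4:
  Term 0 contributes 8 + 0 · 4 = 8
  Term 1 contributes 8 + 1 · 4 = 12
  Term 2 contributes 5 + 2 · 4 = 13
  Term 3 contributes 5 + 3 · 4 = 17
  Term 4 contributes 10 + 4 · 4 = 26
p(4) = ⊕ of these = min[8, 12, 13, 17, 26] = 8.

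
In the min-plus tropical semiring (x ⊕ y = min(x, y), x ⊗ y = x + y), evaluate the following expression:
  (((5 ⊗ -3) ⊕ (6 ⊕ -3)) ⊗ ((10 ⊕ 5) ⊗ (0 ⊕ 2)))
(((5 ⊗ -3) ⊕ (6 ⊕ -3)) ⊗ ((10 ⊕ 5) ⊗ (0 ⊕ 2))) = 2

Expand innermost to outermost. Recall ⊕ takes the minimum of its arguments and ⊗ takes their sum. Working out the expression (((5 ⊗ -3) ⊕ (6 ⊕ -3)) ⊗ ((10 ⊕ 5) ⊗ (0 ⊕ 2))) gives 2.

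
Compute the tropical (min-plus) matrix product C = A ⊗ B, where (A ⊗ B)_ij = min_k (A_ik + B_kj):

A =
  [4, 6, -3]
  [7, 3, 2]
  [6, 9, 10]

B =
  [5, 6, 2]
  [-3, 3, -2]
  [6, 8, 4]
A ⊗ B =
  [3, 5, 1]
  [0, 6, 1]
  [6, 12, 7]

Apply the min-plus product entry-by-entry:
  C[0][0] = min over k of (A[0][0] + B[0][0] = 4 + 5 = 9, A[0][1] + B[1][0] = 6 + -3 = 3, A[0][2] + B[2][0] = -3 + 6 = 3) = 3 (attained at k = 1)
  C[0][1] = min over k of (A[0][0] + B[0][1] = 4 + 6 = 10, A[0][1] + B[1][1] = 6 + 3 = 9, A[0][2] + B[2][1] = -3 + 8 = 5) = 5 (attained at k = 2)
  C[0][2] = min over k of (A[0][0] + B[0][2] = 4 + 2 = 6, A[0][1] + B[1][2] = 6 + -2 = 4, A[0][2] + B[2][2] = -3 + 4 = 1) = 1 (attained at k = 2)
  C[1][0] = min over k of (A[1][0] + B[0][0] = 7 + 5 = 12, A[1][1] + B[1][0] = 3 + -3 = 0, A[1][2] + B[2][0] = 2 + 6 = 8) = 0 (attained at k = 1)
  C[1][1] = min over k of (A[1][0] + B[0][1] = 7 + 6 = 13, A[1][1] + B[1][1] = 3 + 3 = 6, A[1][2] + B[2][1] = 2 + 8 = 10) = 6 (attained at k = 1)
  C[1][2] = min over k of (A[1][0] + B[0][2] = 7 + 2 = 9, A[1][1] + B[1][2] = 3 + -2 = 1, A[1][2] + B[2][2] = 2 + 4 = 6) = 1 (attained at k = 1)
  C[2][0] = min over k of (A[2][0] + B[0][0] = 6 + 5 = 11, A[2][1] + B[1][0] = 9 + -3 = 6, A[2][2] + B[2][0] = 10 + 6 = 16) = 6 (attained at k = 1)
  C[2][1] = min over k of (A[2][0] + B[0][1] = 6 + 6 = 12, A[2][1] + B[1][1] = 9 + 3 = 12, A[2][2] + B[2][1] = 10 + 8 = 18) = 12 (attained at k = 0)
  C[2][2] = min over k of (A[2][0] + B[0][2] = 6 + 2 = 8, A[2][1] + B[1][2] = 9 + -2 = 7, A[2][2] + B[2][2] = 10 + 4 = 14) = 7 (attained at k = 1)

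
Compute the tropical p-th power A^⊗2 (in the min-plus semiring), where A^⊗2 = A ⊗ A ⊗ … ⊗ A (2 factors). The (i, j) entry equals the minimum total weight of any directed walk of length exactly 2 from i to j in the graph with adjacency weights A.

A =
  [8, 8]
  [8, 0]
A^⊗2 =
  [16, 8]
  [8, 0]

Each entry (A^⊗2)_ij equals the minimum over all length-2 walks i = v_0 → v_1 → … → v_2 = j of Σ_t A[v_t][v_{t+1}]. For example, for (i, j) = (0, 1) we minimise over 2 possible intermediate vertex sequences; the minimum is 8, attained along the walk 0 → 1 → 1.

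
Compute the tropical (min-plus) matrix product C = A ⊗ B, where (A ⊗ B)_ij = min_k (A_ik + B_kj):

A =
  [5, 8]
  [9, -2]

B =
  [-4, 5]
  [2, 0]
A ⊗ B =
  [1, 8]
  [0, -2]

Apply the min-plus product entry-by-entry:
  C[0][0] = min over k of (A[0][0] + B[0][0] = 5 + -4 = 1, A[0][1] + B[1][0] = 8 + 2 = 10) = 1 (attained at k = 0)
  C[0][1] = min over k of (A[0][0] + B[0][1] = 5 + 5 = 10, A[0][1] + B[1][1] = 8 + 0 = 8) = 8 (attained at k = 1)
  C[1][0] = min over k of (A[1][0] + B[0][0] = 9 + -4 = 5, A[1][1] + B[1][0] = -2 + 2 = 0) = 0 (attained at k = 1)
  C[1][1] = min over k of (A[1][0] + B[0][1] = 9 + 5 = 14, A[1][1] + B[1][1] = -2 + 0 = -2) = -2 (attained at k = 1)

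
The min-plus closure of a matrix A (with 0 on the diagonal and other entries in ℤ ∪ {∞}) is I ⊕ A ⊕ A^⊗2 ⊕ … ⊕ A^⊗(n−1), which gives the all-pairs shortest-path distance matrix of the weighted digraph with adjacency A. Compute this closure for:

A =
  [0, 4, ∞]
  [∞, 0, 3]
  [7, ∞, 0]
Closure =
  [0, 4, 7]
  [10, 0, 3]
  [7, 11, 0]

This is the Floyd-Warshall all-pairs shortest-path computation. For each intermediate vertex k = 0, 1, …, 2, update dist[i][j] ← min(dist[i][j], dist[i][k] + dist[k][j]). The final matrix gives, for each (i, j), the minimum total weight of any directed path from i to j (possibly empty when i = j).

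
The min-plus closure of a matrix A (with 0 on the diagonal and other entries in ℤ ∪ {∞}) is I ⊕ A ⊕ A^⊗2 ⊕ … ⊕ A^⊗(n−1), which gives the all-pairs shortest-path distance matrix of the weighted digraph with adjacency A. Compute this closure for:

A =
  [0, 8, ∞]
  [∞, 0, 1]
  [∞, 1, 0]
Closure =
  [0, 8, 9]
  [∞, 0, 1]
  [∞, 1, 0]

This is the Floyd-Warshall all-pairs shortest-path computation. For each intermediate vertex k = 0, 1, …, 2, update dist[i][j] ← min(dist[i][j], dist[i][k] + dist[k][j]). The final matrix gives, for each (i, j), the minimum total weight of any directed path from i to j (possibly empty when i = j).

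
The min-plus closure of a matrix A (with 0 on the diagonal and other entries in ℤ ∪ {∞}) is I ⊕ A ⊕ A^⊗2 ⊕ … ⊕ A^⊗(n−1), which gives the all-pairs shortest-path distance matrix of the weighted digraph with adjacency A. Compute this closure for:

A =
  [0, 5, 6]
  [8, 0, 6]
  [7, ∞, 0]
Closure =
  [0, 5, 6]
  [8, 0, 6]
  [7, 12, 0]

This is the Floyd-Warshall all-pairs shortest-path computation. For each intermediate vertex k = 0, 1, …, 2, update dist[i][j] ← min(dist[i][j], dist[i][k] + dist[k][j]). The final matrix gives, for each (i, j), the minimum total weight of any directed path from i to j (possibly empty when i = j).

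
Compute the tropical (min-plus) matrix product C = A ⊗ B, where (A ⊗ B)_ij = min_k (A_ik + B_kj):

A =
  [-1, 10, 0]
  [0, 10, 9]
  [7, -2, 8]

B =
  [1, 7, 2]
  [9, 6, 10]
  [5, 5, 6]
A ⊗ B =
  [0, 5, 1]
  [1, 7, 2]
  [7, 4, 8]

Apply the min-plus product entry-by-entry:
  C[0][0] = min over k of (A[0][0] + B[0][0] = -1 + 1 = 0, A[0][1] + B[1][0] = 10 + 9 = 19, A[0][2] + B[2][0] = 0 + 5 = 5) = 0 (attained at k = 0)
  C[0][1] = min over k of (A[0][0] + B[0][1] = -1 + 7 = 6, A[0][1] + B[1][1] = 10 + 6 = 16, A[0][2] + B[2][1] = 0 + 5 = 5) = 5 (attained at k = 2)
  C[0][2] = min over k of (A[0][0] + B[0][2] = -1 + 2 = 1, A[0][1] + B[1][2] = 10 + 10 = 20, A[0][2] + B[2][2] = 0 + 6 = 6) = 1 (attained at k = 0)
  C[1][0] = min over k of (A[1][0] + B[0][0] = 0 + 1 = 1, A[1][1] + B[1][0] = 10 + 9 = 19, A[1][2] + B[2][0] = 9 + 5 = 14) = 1 (attained at k = 0)
  C[1][1] = min over k of (A[1][0] + B[0][1] = 0 + 7 = 7, A[1][1] + B[1][1] = 10 + 6 = 16, A[1][2] + B[2][1] = 9 + 5 = 14) = 7 (attained at k = 0)
  C[1][2] = min over k of (A[1][0] + B[0][2] = 0 + 2 = 2, A[1][1] + B[1][2] = 10 + 10 = 20, A[1][2] + B[2][2] = 9 + 6 = 15) = 2 (attained at k = 0)
  C[2][0] = min over k of (A[2][0] + B[0][0] = 7 + 1 = 8, A[2][1] + B[1][0] = -2 + 9 = 7, A[2][2] + B[2][0] = 8 + 5 = 13) = 7 (attained at k = 1)
  C[2][1] = min over k of (A[2][0] + B[0][1] = 7 + 7 = 14, A[2][1] + B[1][1] = -2 + 6 = 4, A[2][2] + B[2][1] = 8 + 5 = 13) = 4 (attained at k = 1)
  C[2][2] = min over k of (A[2][0] + B[0][2] = 7 + 2 = 9, A[2][1] + B[1][2] = -2 + 10 = 8, A[2][2] + B[2][2] = 8 + 6 = 14) = 8 (attained at k = 1)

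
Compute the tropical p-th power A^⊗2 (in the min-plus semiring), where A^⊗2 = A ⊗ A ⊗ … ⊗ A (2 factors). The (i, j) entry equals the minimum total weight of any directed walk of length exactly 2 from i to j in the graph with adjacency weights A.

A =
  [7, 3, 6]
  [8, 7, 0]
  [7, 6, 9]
A^⊗2 =
  [11, 10, 3]
  [7, 6, 7]
  [14, 10, 6]

Each entry (A^⊗2)_ij equals the minimum over all length-2 walks i = v_0 → v_1 → … → v_2 = j of Σ_t A[v_t][v_{t+1}]. For example, for (i, j) = (0, 2) we minimise over 3 possible intermediate vertex sequences; the minimum is 3, attained along the walk 0 → 1 → 2.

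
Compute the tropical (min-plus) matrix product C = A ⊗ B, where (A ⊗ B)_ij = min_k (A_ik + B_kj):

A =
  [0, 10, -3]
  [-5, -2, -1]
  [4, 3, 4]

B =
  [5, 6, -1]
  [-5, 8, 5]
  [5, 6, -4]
A ⊗ B =
  [2, 3, -7]
  [-7, 1, -6]
  [-2, 10, 0]

Apply the min-plus product entry-by-entry:
  C[0][0] = min over k of (A[0][0] + B[0][0] = 0 + 5 = 5, A[0][1] + B[1][0] = 10 + -5 = 5, A[0][2] + B[2][0] = -3 + 5 = 2) = 2 (attained at k = 2)
  C[0][1] = min over k of (A[0][0] + B[0][1] = 0 + 6 = 6, A[0][1] + B[1][1] = 10 + 8 = 18, A[0][2] + B[2][1] = -3 + 6 = 3) = 3 (attained at k = 2)
  C[0][2] = min over k of (A[0][0] + B[0][2] = 0 + -1 = -1, A[0][1] + B[1][2] = 10 + 5 = 15, A[0][2] + B[2][2] = -3 + -4 = -7) = -7 (attained at k = 2)
  C[1][0] = min over k of (A[1][0] + B[0][0] = -5 + 5 = 0, A[1][1] + B[1][0] = -2 + -5 = -7, A[1][2] + B[2][0] = -1 + 5 = 4) = -7 (attained at k = 1)
  C[1][1] = min over k of (A[1][0] + B[0][1] = -5 + 6 = 1, A[1][1] + B[1][1] = -2 + 8 = 6, A[1][2] + B[2][1] = -1 + 6 = 5) = 1 (attained at k = 0)
  C[1][2] = min over k of (A[1][0] + B[0][2] = -5 + -1 = -6, A[1][1] + B[1][2] = -2 + 5 = 3, A[1][2] + B[2][2] = -1 + -4 = -5) = -6 (attained at k = 0)
  C[2][0] = min over k of (A[2][0] + B[0][0] = 4 + 5 = 9, A[2][1] + B[1][0] = 3 + -5 = -2, A[2][2] + B[2][0] = 4 + 5 = 9) = -2 (attained at k = 1)
  C[2][1] = min over k of (A[2][0] + B[0][1] = 4 + 6 = 10, A[2][1] + B[1][1] = 3 + 8 = 11, A[2][2] + B[2][1] = 4 + 6 = 10) = 10 (attained at k = 0)
  C[2][2] = min over k of (A[2][0] + B[0][2] = 4 + -1 = 3, A[2][1] + B[1][2] = 3 + 5 = 8, A[2][2] + B[2][2] = 4 + -4 = 0) = 0 (attained at k = 2)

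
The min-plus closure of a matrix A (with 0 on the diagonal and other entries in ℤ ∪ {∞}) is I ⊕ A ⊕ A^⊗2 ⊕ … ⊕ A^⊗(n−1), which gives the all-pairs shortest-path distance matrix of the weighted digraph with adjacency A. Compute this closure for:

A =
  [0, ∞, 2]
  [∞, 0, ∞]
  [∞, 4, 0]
Closure =
  [0, 6, 2]
  [∞, 0, ∞]
  [∞, 4, 0]

This is the Floyd-Warshall all-pairs shortest-path computation. For each intermediate vertex k = 0, 1, …, 2, update dist[i][j] ← min(dist[i][j], dist[i][k] + dist[k][j]). The final matrix gives, for each (i, j), the minimum total weight of any directed path from i to j (possibly empty when i = j).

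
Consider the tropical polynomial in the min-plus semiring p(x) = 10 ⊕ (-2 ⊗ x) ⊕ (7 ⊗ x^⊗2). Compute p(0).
p(0) = -2

A tropical monomial a ⊗ x^⊗i evaluates to a + i · x. Evaluating each term at x = 0:
  Term 0 contributes 10 + 0 · 0 = 10
  Term 1 contributes -2 + 1 · 0 = -2
  Term 2 contributes 7 + 2 · 0 = 7
p(0) = ⊕ of these = min[10, -2, 7] = -2.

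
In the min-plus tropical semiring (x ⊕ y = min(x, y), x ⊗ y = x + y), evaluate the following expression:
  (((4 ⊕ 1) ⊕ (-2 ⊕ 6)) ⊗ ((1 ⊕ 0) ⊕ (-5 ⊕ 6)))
(((4 ⊕ 1) ⊕ (-2 ⊕ 6)) ⊗ ((1 ⊕ 0) ⊕ (-5 ⊕ 6))) = -7

Expand innermost to outermost. Recall ⊕ takes the minimum of its arguments and ⊗ takes their sum. Working out the expression (((4 ⊕ 1) ⊕ (-2 ⊕ 6)) ⊗ ((1 ⊕ 0) ⊕ (-5 ⊕ 6))) gives -7.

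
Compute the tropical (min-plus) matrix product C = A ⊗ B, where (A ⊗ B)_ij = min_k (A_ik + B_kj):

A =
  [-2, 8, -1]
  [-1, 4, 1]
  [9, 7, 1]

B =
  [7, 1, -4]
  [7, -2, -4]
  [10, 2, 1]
A ⊗ B =
  [5, -1, -6]
  [6, 0, -5]
  [11, 3, 2]

Apply the min-plus product entry-by-entry:
  C[0][0] = min over k of (A[0][0] + B[0][0] = -2 + 7 = 5, A[0][1] + B[1][0] = 8 + 7 = 15, A[0][2] + B[2][0] = -1 + 10 = 9) = 5 (attained at k = 0)
  C[0][1] = min over k of (A[0][0] + B[0][1] = -2 + 1 = -1, A[0][1] + B[1][1] = 8 + -2 = 6, A[0][2] + B[2][1] = -1 + 2 = 1) = -1 (attained at k = 0)
  C[0][2] = min over k of (A[0][0] + B[0][2] = -2 + -4 = -6, A[0][1] + B[1][2] = 8 + -4 = 4, A[0][2] + B[2][2] = -1 + 1 = 0) = -6 (attained at k = 0)
  C[1][0] = min over k of (A[1][0] + B[0][0] = -1 + 7 = 6, A[1][1] + B[1][0] = 4 + 7 = 11, A[1][2] + B[2][0] = 1 + 10 = 11) = 6 (attained at k = 0)
  C[1][1] = min over k of (A[1][0] + B[0][1] = -1 + 1 = 0, A[1][1] + B[1][1] = 4 + -2 = 2, A[1][2] + B[2][1] = 1 + 2 = 3) = 0 (attained at k = 0)
  C[1][2] = min over k of (A[1][0] + B[0][2] = -1 + -4 = -5, A[1][1] + B[1][2] = 4 + -4 = 0, A[1][2] + B[2][2] = 1 + 1 = 2) = -5 (attained at k = 0)
  C[2][0] = min over k of (A[2][0] + B[0][0] = 9 + 7 = 16, A[2][1] + B[1][0] = 7 + 7 = 14, A[2][2] + B[2][0] = 1 + 10 = 11) = 11 (attained at k = 2)
  C[2][1] = min over k of (A[2][0] + B[0][1] = 9 + 1 = 10, A[2][1] + B[1][1] = 7 + -2 = 5, A[2][2] + B[2][1] = 1 + 2 = 3) = 3 (attained at k = 2)
  C[2][2] = min over k of (A[2][0] + B[0][2] = 9 + -4 = 5, A[2][1] + B[1][2] = 7 + -4 = 3, A[2][2] + B[2][2] = 1 + 1 = 2) = 2 (attained at k = 2)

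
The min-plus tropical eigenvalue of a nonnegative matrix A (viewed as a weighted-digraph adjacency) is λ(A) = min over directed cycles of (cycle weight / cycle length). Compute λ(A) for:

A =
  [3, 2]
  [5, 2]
λ(A) = 2

Enumerate directed cycles and compute their means (weight / length). Sample:
  cycle 0 → 0: weight = 3, length = 1, mean = 3/1 ≈ 3.000
  cycle 1 → 1: weight = 2, length = 1, mean = 2/1 ≈ 2.000
  cycle 0 → 1 → 0: weight = 7, length = 2, mean = 7/2 ≈ 3.500
  cycle 1 → 0 → 1: weight = 7, length = 2, mean = 7/2 ≈ 3.500
Minimum mean = 2.000, attained e.g. along the cycle 1 → 1 with weight 2 and length 1. So λ(A) = 2/1 = 2.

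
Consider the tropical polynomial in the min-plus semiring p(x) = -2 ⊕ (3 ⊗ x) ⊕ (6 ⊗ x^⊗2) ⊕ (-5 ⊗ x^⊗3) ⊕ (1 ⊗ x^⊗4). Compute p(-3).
p(-3) = -14

A tropical monomial a ⊗ x^⊗i evaluates to a + i · x. Evaluating each term at x = -3:
  Term 0 contributes -2 + 0 · -3 = -2
  Term 1 contributes 3 + 1 · -3 = 0
  Term 2 contributes 6 + 2 · -3 = 0
  Term 3 contributes -5 + 3 · -3 = -14
  Term 4 contributes 1 + 4 · -3 = -11
p(-3) = ⊕ of these = min[-2, 0, 0, -14, -11] = -14.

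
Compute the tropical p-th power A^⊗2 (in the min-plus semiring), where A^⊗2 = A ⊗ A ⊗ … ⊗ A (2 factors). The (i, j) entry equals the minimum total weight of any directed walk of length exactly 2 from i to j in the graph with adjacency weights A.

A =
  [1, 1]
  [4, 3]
A^⊗2 =
  [2, 2]
  [5, 5]

Each entry (A^⊗2)_ij equals the minimum over all length-2 walks i = v_0 → v_1 → … → v_2 = j of Σ_t A[v_t][v_{t+1}]. For example, for (i, j) = (0, 1) we minimise over 2 possible intermediate vertex sequences; the minimum is 2, attained along the walk 0 → 0 → 1.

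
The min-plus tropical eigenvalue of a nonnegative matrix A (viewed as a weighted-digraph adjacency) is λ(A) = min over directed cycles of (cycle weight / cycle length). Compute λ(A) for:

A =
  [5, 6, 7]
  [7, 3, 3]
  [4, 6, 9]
λ(A) = 3

Enumerate directed cycles and compute their means (weight / length). Sample:
  cycle 0 → 0: weight = 5, length = 1, mean = 5/1 ≈ 5.000
  cycle 1 → 1: weight = 3, length = 1, mean = 3/1 ≈ 3.000
  cycle 2 → 2: weight = 9, length = 1, mean = 9/1 ≈ 9.000
  cycle 0 → 1 → 0: weight = 13, length = 2, mean = 13/2 ≈ 6.500
  cycle 0 → 2 → 0: weight = 11, length = 2, mean = 11/2 ≈ 5.500
  cycle 1 → 0 → 1: weight = 13, length = 2, mean = 13/2 ≈ 6.500
Minimum mean = 3.000, attained e.g. along the cycle 1 → 1 with weight 3 and length 1. So λ(A) = 3/1 = 3.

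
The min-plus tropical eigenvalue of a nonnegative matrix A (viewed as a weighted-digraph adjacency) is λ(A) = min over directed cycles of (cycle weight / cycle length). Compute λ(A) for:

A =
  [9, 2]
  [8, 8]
λ(A) = 5

Enumerate directed cycles and compute their means (weight / length). Sample:
  cycle 0 → 0: weight = 9, length = 1, mean = 9/1 ≈ 9.000
  cycle 1 → 1: weight = 8, length = 1, mean = 8/1 ≈ 8.000
  cycle 0 → 1 → 0: weight = 10, length = 2, mean = 10/2 ≈ 5.000
  cycle 1 → 0 → 1: weight = 10, length = 2, mean = 10/2 ≈ 5.000
Minimum mean = 5.000, attained e.g. along the cycle 0 → 1 → 0 with weight 10 and length 2. So λ(A) = 10/2 = 5.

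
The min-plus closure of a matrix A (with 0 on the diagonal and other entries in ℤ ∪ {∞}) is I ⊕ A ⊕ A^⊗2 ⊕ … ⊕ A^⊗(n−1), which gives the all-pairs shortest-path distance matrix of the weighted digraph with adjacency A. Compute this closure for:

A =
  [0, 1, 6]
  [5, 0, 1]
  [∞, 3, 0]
Closure =
  [0, 1, 2]
  [5, 0, 1]
  [8, 3, 0]

This is the Floyd-Warshall all-pairs shortest-path computation. For each intermediate vertex k = 0, 1, …, 2, update dist[i][j] ← min(dist[i][j], dist[i][k] + dist[k][j]). The final matrix gives, for each (i, j), the minimum total weight of any directed path from i to j (possibly empty when i = j).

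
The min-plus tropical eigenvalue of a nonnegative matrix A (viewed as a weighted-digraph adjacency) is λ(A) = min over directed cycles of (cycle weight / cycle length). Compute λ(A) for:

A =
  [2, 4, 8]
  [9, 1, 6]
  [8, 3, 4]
λ(A) = 1

Enumerate directed cycles and compute their means (weight / length). Sample:
  cycle 0 → 0: weight = 2, length = 1, mean = 2/1 ≈ 2.000
  cycle 1 → 1: weight = 1, length = 1, mean = 1/1 ≈ 1.000
  cycle 2 → 2: weight = 4, length = 1, mean = 4/1 ≈ 4.000
  cycle 0 → 1 → 0: weight = 13, length = 2, mean = 13/2 ≈ 6.500
  cycle 0 → 2 → 0: weight = 16, length = 2, mean = 16/2 ≈ 8.000
  cycle 1 → 0 → 1: weight = 13, length = 2, mean = 13/2 ≈ 6.500
Minimum mean = 1.000, attained e.g. along the cycle 1 → 1 with weight 1 and length 1. So λ(A) = 1/1 = 1.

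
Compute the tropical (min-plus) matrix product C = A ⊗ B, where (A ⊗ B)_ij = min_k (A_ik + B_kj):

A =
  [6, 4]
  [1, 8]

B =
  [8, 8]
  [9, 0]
A ⊗ B =
  [13, 4]
  [9, 8]

Apply the min-plus product entry-by-entry:
  C[0][0] = min over k of (A[0][0] + B[0][0] = 6 + 8 = 14, A[0][1] + B[1][0] = 4 + 9 = 13) = 13 (attained at k = 1)
  C[0][1] = min over k of (A[0][0] + B[0][1] = 6 + 8 = 14, A[0][1] + B[1][1] = 4 + 0 = 4) = 4 (attained at k = 1)
  C[1][0] = min over k of (A[1][0] + B[0][0] = 1 + 8 = 9, A[1][1] + B[1][0] = 8 + 9 = 17) = 9 (attained at k = 0)
  C[1][1] = min over k of (A[1][0] + B[0][1] = 1 + 8 = 9, A[1][1] + B[1][1] = 8 + 0 = 8) = 8 (attained at k = 1)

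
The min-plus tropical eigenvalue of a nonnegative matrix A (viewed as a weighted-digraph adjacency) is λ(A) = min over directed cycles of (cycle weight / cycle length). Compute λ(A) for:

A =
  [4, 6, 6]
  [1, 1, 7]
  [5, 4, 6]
λ(A) = 1

Enumerate directed cycles and compute their means (weight / length). Sample:
  cycle 0 → 0: weight = 4, length = 1, mean = 4/1 ≈ 4.000
  cycle 1 → 1: weight = 1, length = 1, mean = 1/1 ≈ 1.000
  cycle 2 → 2: weight = 6, length = 1, mean = 6/1 ≈ 6.000
  cycle 0 → 1 → 0: weight = 7, length = 2, mean = 7/2 ≈ 3.500
  cycle 0 → 2 → 0: weight = 11, length = 2, mean = 11/2 ≈ 5.500
  cycle 1 → 0 → 1: weight = 7, length = 2, mean = 7/2 ≈ 3.500
Minimum mean = 1.000, attained e.g. along the cycle 1 → 1 with weight 1 and length 1. So λ(A) = 1/1 = 1.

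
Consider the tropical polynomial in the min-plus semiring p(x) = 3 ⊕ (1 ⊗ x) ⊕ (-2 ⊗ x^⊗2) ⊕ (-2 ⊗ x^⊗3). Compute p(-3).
p(-3) = -11

A tropical monomial a ⊗ x^⊗i evaluates to a + i · x. Evaluating each term at x = -3:
  Term 0 contributes 3 + 0 · -3 = 3
  Term 1 contributes 1 + 1 · -3 = -2
  Term 2 contributes -2 + 2 · -3 = -8
  Term 3 contributes -2 + 3 · -3 = -11
p(-3) = ⊕ of these = min[3, -2, -8, -11] = -11.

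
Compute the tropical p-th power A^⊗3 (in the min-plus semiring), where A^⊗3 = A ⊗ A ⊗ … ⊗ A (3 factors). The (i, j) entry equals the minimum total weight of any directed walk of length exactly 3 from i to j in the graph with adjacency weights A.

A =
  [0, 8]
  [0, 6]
A^⊗3 =
  [0, 8]
  [0, 8]

Each entry (A^⊗3)_ij equals the minimum over all length-3 walks i = v_0 → v_1 → … → v_3 = j of Σ_t A[v_t][v_{t+1}]. For example, for (i, j) = (0, 1) we minimise over 4 possible intermediate vertex sequences; the minimum is 8, attained along the walk 0 → 0 → 0 → 1.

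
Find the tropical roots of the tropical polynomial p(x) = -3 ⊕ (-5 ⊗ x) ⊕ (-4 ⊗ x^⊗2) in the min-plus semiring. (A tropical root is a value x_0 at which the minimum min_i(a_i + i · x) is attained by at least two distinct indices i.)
Roots: {-1, 2}

Each tropical root is a break point of the lower envelope of the lines y = a_i + i · x (there are 3 lines, with slopes 0, 1, ..., 2). Only the lines that attain the minimum somewhere contribute to roots; other lines are dominated. Here the surviving (envelope) indices are i = 2, i = 1, i = 0.
Intersections between consecutive envelope lines give the roots: for adjacent envelope indices i < j the intersection is x = (a_i − a_j) / (j − i). Reading off the sorted break points: {-1, 2}.
Verification: at each break x_0, at least two indices attain the minimum of min_i(a_i + i · x_0).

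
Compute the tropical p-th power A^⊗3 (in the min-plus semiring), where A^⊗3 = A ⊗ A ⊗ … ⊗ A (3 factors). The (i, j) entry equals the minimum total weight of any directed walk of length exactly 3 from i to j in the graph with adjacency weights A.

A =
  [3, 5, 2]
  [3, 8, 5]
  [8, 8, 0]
A^⊗3 =
  [9, 10, 2]
  [9, 11, 5]
  [8, 8, 0]

Each entry (A^⊗3)_ij equals the minimum over all length-3 walks i = v_0 → v_1 → … → v_3 = j of Σ_t A[v_t][v_{t+1}]. For example, for (i, j) = (0, 2) we minimise over 9 possible intermediate vertex sequences; the minimum is 2, attained along the walk 0 → 2 → 2 → 2.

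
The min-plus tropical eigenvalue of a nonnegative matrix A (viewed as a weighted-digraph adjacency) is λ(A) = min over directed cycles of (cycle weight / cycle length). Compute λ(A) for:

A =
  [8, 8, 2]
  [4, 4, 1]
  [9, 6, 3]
λ(A) = 3

Enumerate directed cycles and compute their means (weight / length). Sample:
  cycle 0 → 0: weight = 8, length = 1, mean = 8/1 ≈ 8.000
  cycle 1 → 1: weight = 4, length = 1, mean = 4/1 ≈ 4.000
  cycle 2 → 2: weight = 3, length = 1, mean = 3/1 ≈ 3.000
  cycle 0 → 1 → 0: weight = 12, length = 2, mean = 12/2 ≈ 6.000
  cycle 0 → 2 → 0: weight = 11, length = 2, mean = 11/2 ≈ 5.500
  cycle 1 → 0 → 1: weight = 12, length = 2, mean = 12/2 ≈ 6.000
Minimum mean = 3.000, attained e.g. along the cycle 2 → 2 with weight 3 and length 1. So λ(A) = 3/1 = 3.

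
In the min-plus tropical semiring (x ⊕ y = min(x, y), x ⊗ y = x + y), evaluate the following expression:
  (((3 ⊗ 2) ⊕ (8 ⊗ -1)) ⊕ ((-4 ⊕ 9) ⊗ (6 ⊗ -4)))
(((3 ⊗ 2) ⊕ (8 ⊗ -1)) ⊕ ((-4 ⊕ 9) ⊗ (6 ⊗ -4))) = -2

Expand innermost to outermost. Recall ⊕ takes the minimum of its arguments and ⊗ takes their sum. Working out the expression (((3 ⊗ 2) ⊕ (8 ⊗ -1)) ⊕ ((-4 ⊕ 9) ⊗ (6 ⊗ -4))) gives -2.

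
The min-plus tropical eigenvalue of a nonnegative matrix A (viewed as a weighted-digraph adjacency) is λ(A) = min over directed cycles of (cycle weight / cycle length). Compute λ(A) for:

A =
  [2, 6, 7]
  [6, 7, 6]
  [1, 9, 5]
λ(A) = 2

Enumerate directed cycles and compute their means (weight / length). Sample:
  cycle 0 → 0: weight = 2, length = 1, mean = 2/1 ≈ 2.000
  cycle 1 → 1: weight = 7, length = 1, mean = 7/1 ≈ 7.000
  cycle 2 → 2: weight = 5, length = 1, mean = 5/1 ≈ 5.000
  cycle 0 → 1 → 0: weight = 12, length = 2, mean = 12/2 ≈ 6.000
  cycle 0 → 2 → 0: weight = 8, length = 2, mean = 8/2 ≈ 4.000
  cycle 1 → 0 → 1: weight = 12, length = 2, mean = 12/2 ≈ 6.000
Minimum mean = 2.000, attained e.g. along the cycle 0 → 0 with weight 2 and length 1. So λ(A) = 2/1 = 2.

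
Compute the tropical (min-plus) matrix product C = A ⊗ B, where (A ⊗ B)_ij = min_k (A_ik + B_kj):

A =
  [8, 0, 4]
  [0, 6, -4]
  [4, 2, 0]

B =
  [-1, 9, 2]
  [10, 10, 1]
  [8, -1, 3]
A ⊗ B =
  [7, 3, 1]
  [-1, -5, -1]
  [3, -1, 3]

Apply the min-plus product entry-by-entry:
  C[0][0] = min over k of (A[0][0] + B[0][0] = 8 + -1 = 7, A[0][1] + B[1][0] = 0 + 10 = 10, A[0][2] + B[2][0] = 4 + 8 = 12) = 7 (attained at k = 0)
  C[0][1] = min over k of (A[0][0] + B[0][1] = 8 + 9 = 17, A[0][1] + B[1][1] = 0 + 10 = 10, A[0][2] + B[2][1] = 4 + -1 = 3) = 3 (attained at k = 2)
  C[0][2] = min over k of (A[0][0] + B[0][2] = 8 + 2 = 10, A[0][1] + B[1][2] = 0 + 1 = 1, A[0][2] + B[2][2] = 4 + 3 = 7) = 1 (attained at k = 1)
  C[1][0] = min over k of (A[1][0] + B[0][0] = 0 + -1 = -1, A[1][1] + B[1][0] = 6 + 10 = 16, A[1][2] + B[2][0] = -4 + 8 = 4) = -1 (attained at k = 0)
  C[1][1] = min over k of (A[1][0] + B[0][1] = 0 + 9 = 9, A[1][1] + B[1][1] = 6 + 10 = 16, A[1][2] + B[2][1] = -4 + -1 = -5) = -5 (attained at k = 2)
  C[1][2] = min over k of (A[1][0] + B[0][2] = 0 + 2 = 2, A[1][1] + B[1][2] = 6 + 1 = 7, A[1][2] + B[2][2] = -4 + 3 = -1) = -1 (attained at k = 2)
  C[2][0] = min over k of (A[2][0] + B[0][0] = 4 + -1 = 3, A[2][1] + B[1][0] = 2 + 10 = 12, A[2][2] + B[2][0] = 0 + 8 = 8) = 3 (attained at k = 0)
  C[2][1] = min over k of (A[2][0] + B[0][1] = 4 + 9 = 13, A[2][1] + B[1][1] = 2 + 10 = 12, A[2][2] + B[2][1] = 0 + -1 = -1) = -1 (attained at k = 2)
  C[2][2] = min over k of (A[2][0] + B[0][2] = 4 + 2 = 6, A[2][1] + B[1][2] = 2 + 1 = 3, A[2][2] + B[2][2] = 0 + 3 = 3) = 3 (attained at k = 1)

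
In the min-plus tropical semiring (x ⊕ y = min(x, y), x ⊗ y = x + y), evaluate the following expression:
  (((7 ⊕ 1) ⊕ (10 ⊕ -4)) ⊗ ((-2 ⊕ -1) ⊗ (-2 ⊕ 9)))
(((7 ⊕ 1) ⊕ (10 ⊕ -4)) ⊗ ((-2 ⊕ -1) ⊗ (-2 ⊕ 9))) = -8

Expand innermost to outermost. Recall ⊕ takes the minimum of its arguments and ⊗ takes their sum. Working out the expression (((7 ⊕ 1) ⊕ (10 ⊕ -4)) ⊗ ((-2 ⊕ -1) ⊗ (-2 ⊕ 9))) gives -8.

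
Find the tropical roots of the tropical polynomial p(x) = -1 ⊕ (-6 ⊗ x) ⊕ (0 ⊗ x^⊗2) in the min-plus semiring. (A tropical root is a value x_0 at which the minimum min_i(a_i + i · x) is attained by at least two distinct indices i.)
Roots: {-6, 5}

Each tropical root is a break point of the lower envelope of the lines y = a_i + i · x (there are 3 lines, with slopes 0, 1, ..., 2). Only the lines that attain the minimum somewhere contribute to roots; other lines are dominated. Here the surviving (envelope) indices are i = 2, i = 1, i = 0.
Intersections between consecutive envelope lines give the roots: for adjacent envelope indices i < j the intersection is x = (a_i − a_j) / (j − i). Reading off the sorted break points: {-6, 5}.
Verification: at each break x_0, at least two indices attain the minimum of min_i(a_i + i · x_0).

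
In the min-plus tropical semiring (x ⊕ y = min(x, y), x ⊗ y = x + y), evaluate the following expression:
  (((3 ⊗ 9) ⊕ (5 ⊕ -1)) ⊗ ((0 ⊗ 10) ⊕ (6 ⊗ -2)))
(((3 ⊗ 9) ⊕ (5 ⊕ -1)) ⊗ ((0 ⊗ 10) ⊕ (6 ⊗ -2))) = 3

Expand innermost to outermost. Recall ⊕ takes the minimum of its arguments and ⊗ takes their sum. Working out the expression (((3 ⊗ 9) ⊕ (5 ⊕ -1)) ⊗ ((0 ⊗ 10) ⊕ (6 ⊗ -2))) gives 3.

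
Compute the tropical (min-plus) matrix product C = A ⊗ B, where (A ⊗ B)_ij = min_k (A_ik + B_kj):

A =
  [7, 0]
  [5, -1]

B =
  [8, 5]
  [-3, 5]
A ⊗ B =
  [-3, 5]
  [-4, 4]

Apply the min-plus product entry-by-entry:
  C[0][0] = min over k of (A[0][0] + B[0][0] = 7 + 8 = 15, A[0][1] + B[1][0] = 0 + -3 = -3) = -3 (attained at k = 1)
  C[0][1] = min over k of (A[0][0] + B[0][1] = 7 + 5 = 12, A[0][1] + B[1][1] = 0 + 5 = 5) = 5 (attained at k = 1)
  C[1][0] = min over k of (A[1][0] + B[0][0] = 5 + 8 = 13, A[1][1] + B[1][0] = -1 + -3 = -4) = -4 (attained at k = 1)
  C[1][1] = min over k of (A[1][0] + B[0][1] = 5 + 5 = 10, A[1][1] + B[1][1] = -1 + 5 = 4) = 4 (attained at k = 1)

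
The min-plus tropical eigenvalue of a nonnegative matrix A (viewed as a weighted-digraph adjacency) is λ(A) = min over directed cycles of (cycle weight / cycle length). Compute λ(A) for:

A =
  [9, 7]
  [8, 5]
λ(A) = 5

Enumerate directed cycles and compute their means (weight / length). Sample:
  cycle 0 → 0: weight = 9, length = 1, mean = 9/1 ≈ 9.000
  cycle 1 → 1: weight = 5, length = 1, mean = 5/1 ≈ 5.000
  cycle 0 → 1 → 0: weight = 15, length = 2, mean = 15/2 ≈ 7.500
  cycle 1 → 0 → 1: weight = 15, length = 2, mean = 15/2 ≈ 7.500
Minimum mean = 5.000, attained e.g. along the cycle 1 → 1 with weight 5 and length 1. So λ(A) = 5/1 = 5.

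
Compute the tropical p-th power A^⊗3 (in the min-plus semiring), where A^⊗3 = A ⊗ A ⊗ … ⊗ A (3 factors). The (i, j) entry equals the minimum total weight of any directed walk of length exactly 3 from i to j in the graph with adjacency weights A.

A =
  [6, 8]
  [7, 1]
A^⊗3 =
  [16, 10]
  [9, 3]

Each entry (A^⊗3)_ij equals the minimum over all length-3 walks i = v_0 → v_1 → … → v_3 = j of Σ_t A[v_t][v_{t+1}]. For example, for (i, j) = (0, 1) we minimise over 4 possible intermediate vertex sequences; the minimum is 10, attained along the walk 0 → 1 → 1 → 1.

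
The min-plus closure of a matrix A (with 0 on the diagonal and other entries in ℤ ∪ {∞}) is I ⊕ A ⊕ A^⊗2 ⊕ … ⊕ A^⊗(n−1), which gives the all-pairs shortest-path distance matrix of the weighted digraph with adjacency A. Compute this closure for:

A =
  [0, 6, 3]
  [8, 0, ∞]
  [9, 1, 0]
Closure =
  [0, 4, 3]
  [8, 0, 11]
  [9, 1, 0]

This is the Floyd-Warshall all-pairs shortest-path computation. For each intermediate vertex k = 0, 1, …, 2, update dist[i][j] ← min(dist[i][j], dist[i][k] + dist[k][j]). The final matrix gives, for each (i, j), the minimum total weight of any directed path from i to j (possibly empty when i = j).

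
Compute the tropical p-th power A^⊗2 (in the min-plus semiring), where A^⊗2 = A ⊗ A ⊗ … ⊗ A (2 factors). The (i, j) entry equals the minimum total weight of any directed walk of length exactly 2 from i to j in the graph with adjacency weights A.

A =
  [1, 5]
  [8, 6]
A^⊗2 =
  [2, 6]
  [9, 12]

Each entry (A^⊗2)_ij equals the minimum over all length-2 walks i = v_0 → v_1 → … → v_2 = j of Σ_t A[v_t][v_{t+1}]. For example, for (i, j) = (0, 1) we minimise over 2 possible intermediate vertex sequences; the minimum is 6, attained along the walk 0 → 0 → 1.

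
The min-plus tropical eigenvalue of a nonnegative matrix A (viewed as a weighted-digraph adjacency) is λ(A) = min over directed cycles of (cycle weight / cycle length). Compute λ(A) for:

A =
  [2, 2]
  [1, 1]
λ(A) = 1

Enumerate directed cycles and compute their means (weight / length). Sample:
  cycle 0 → 0: weight = 2, length = 1, mean = 2/1 ≈ 2.000
  cycle 1 → 1: weight = 1, length = 1, mean = 1/1 ≈ 1.000
  cycle 0 → 1 → 0: weight = 3, length = 2, mean = 3/2 ≈ 1.500
  cycle 1 → 0 → 1: weight = 3, length = 2, mean = 3/2 ≈ 1.500
Minimum mean = 1.000, attained e.g. along the cycle 1 → 1 with weight 1 and length 1. So λ(A) = 1/1 = 1.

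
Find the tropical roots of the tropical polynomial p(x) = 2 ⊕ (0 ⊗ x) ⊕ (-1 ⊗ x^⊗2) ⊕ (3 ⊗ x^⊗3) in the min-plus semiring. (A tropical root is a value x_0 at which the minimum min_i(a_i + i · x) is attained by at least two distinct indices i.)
Roots: {-4, 1, 2}

Each tropical root is a break point of the lower envelope of the lines y = a_i + i · x (there are 4 lines, with slopes 0, 1, ..., 3). Only the lines that attain the minimum somewhere contribute to roots; other lines are dominated. Here the surviving (envelope) indices are i = 3, i = 2, i = 1, i = 0.
Intersections between consecutive envelope lines give the roots: for adjacent envelope indices i < j the intersection is x = (a_i − a_j) / (j − i). Reading off the sorted break points: {-4, 1, 2}.
Verification: at each break x_0, at least two indices attain the minimum of min_i(a_i + i · x_0).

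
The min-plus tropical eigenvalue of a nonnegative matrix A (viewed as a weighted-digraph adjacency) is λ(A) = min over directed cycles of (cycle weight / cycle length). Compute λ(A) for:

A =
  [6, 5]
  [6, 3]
λ(A) = 3

Enumerate directed cycles and compute their means (weight / length). Sample:
  cycle 0 → 0: weight = 6, length = 1, mean = 6/1 ≈ 6.000
  cycle 1 → 1: weight = 3, length = 1, mean = 3/1 ≈ 3.000
  cycle 0 → 1 → 0: weight = 11, length = 2, mean = 11/2 ≈ 5.500
  cycle 1 → 0 → 1: weight = 11, length = 2, mean = 11/2 ≈ 5.500
Minimum mean = 3.000, attained e.g. along the cycle 1 → 1 with weight 3 and length 1. So λ(A) = 3/1 = 3.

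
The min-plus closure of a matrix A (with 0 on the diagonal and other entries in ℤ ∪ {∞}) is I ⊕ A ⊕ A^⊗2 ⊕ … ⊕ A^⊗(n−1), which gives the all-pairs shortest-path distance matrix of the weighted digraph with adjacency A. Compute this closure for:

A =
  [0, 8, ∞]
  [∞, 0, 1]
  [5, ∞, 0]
Closure =
  [0, 8, 9]
  [6, 0, 1]
  [5, 13, 0]

This is the Floyd-Warshall all-pairs shortest-path computation. For each intermediate vertex k = 0, 1, …, 2, update dist[i][j] ← min(dist[i][j], dist[i][k] + dist[k][j]). The final matrix gives, for each (i, j), the minimum total weight of any directed path from i to j (possibly empty when i = j).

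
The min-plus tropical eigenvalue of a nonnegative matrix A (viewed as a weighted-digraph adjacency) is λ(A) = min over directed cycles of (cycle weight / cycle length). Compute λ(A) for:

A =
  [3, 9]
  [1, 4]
λ(A) = 3

Enumerate directed cycles and compute their means (weight / length). Sample:
  cycle 0 → 0: weight = 3, length = 1, mean = 3/1 ≈ 3.000
  cycle 1 → 1: weight = 4, length = 1, mean = 4/1 ≈ 4.000
  cycle 0 → 1 → 0: weight = 10, length = 2, mean = 10/2 ≈ 5.000
  cycle 1 → 0 → 1: weight = 10, length = 2, mean = 10/2 ≈ 5.000
Minimum mean = 3.000, attained e.g. along the cycle 0 → 0 with weight 3 and length 1. So λ(A) = 3/1 = 3.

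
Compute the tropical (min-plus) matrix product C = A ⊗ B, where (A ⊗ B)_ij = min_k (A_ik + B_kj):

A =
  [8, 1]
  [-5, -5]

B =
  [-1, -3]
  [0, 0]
A ⊗ B =
  [1, 1]
  [-6, -8]

Apply the min-plus product entry-by-entry:
  C[0][0] = min over k of (A[0][0] + B[0][0] = 8 + -1 = 7, A[0][1] + B[1][0] = 1 + 0 = 1) = 1 (attained at k = 1)
  C[0][1] = min over k of (A[0][0] + B[0][1] = 8 + -3 = 5, A[0][1] + B[1][1] = 1 + 0 = 1) = 1 (attained at k = 1)
  C[1][0] = min over k of (A[1][0] + B[0][0] = -5 + -1 = -6, A[1][1] + B[1][0] = -5 + 0 = -5) = -6 (attained at k = 0)
  C[1][1] = min over k of (A[1][0] + B[0][1] = -5 + -3 = -8, A[1][1] + B[1][1] = -5 + 0 = -5) = -8 (attained at k = 0)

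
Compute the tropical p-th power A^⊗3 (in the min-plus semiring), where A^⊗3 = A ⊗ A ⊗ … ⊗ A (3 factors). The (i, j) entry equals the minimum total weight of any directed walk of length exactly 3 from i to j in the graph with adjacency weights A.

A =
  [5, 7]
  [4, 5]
A^⊗3 =
  [15, 17]
  [14, 15]

Each entry (A^⊗3)_ij equals the minimum over all length-3 walks i = v_0 → v_1 → … → v_3 = j of Σ_t A[v_t][v_{t+1}]. For example, for (i, j) = (0, 1) we minimise over 4 possible intermediate vertex sequences; the minimum is 17, attained along the walk 0 → 0 → 0 → 1.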